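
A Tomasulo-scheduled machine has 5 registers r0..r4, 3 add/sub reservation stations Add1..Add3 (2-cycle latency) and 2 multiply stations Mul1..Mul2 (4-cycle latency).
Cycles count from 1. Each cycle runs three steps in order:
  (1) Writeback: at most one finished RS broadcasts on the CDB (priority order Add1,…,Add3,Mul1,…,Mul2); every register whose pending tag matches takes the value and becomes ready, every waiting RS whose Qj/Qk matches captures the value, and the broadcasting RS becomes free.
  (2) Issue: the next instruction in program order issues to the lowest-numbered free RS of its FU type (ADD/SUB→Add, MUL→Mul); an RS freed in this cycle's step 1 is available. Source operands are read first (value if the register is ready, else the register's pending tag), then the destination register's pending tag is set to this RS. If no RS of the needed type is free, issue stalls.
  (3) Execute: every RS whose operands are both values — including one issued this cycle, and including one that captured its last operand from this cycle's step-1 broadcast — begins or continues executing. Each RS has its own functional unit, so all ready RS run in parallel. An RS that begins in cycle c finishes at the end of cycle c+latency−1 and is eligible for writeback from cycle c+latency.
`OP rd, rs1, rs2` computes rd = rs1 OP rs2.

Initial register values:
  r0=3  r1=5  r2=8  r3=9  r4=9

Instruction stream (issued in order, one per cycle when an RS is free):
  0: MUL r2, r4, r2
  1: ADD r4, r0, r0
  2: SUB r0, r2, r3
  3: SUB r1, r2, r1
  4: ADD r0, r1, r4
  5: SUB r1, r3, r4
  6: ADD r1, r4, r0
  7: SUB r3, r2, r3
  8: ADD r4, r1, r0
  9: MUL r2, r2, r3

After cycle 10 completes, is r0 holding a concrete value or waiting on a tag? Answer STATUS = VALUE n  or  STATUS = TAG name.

STATUS = VALUE 73

c1: issue MUL r2<-Mul1 | r0:3,r1:5,r2:Mul1,r3:9,r4:9
c2: issue ADD r4<-Add1 | r0:3,r1:5,r2:Mul1,r3:9,r4:Add1
c3: issue SUB r0<-Add2 | r0:Add2,r1:5,r2:Mul1,r3:9,r4:Add1
c4: CDB Add1=6; issue SUB r1<-Add1 | r0:Add2,r1:Add1,r2:Mul1,r3:9,r4:6
c5: CDB Mul1=72; issue ADD r0<-Add3 | r0:Add3,r1:Add1,r2:72,r3:9,r4:6
c6: stall | r0:Add3,r1:Add1,r2:72,r3:9,r4:6
c7: CDB Add1=67; issue SUB r1<-Add1 | r0:Add3,r1:Add1,r2:72,r3:9,r4:6
c8: CDB Add2=63; issue ADD r1<-Add2 | r0:Add3,r1:Add2,r2:72,r3:9,r4:6
c9: CDB Add1=3; issue SUB r3<-Add1 | r0:Add3,r1:Add2,r2:72,r3:Add1,r4:6
c10: CDB Add3=73; issue ADD r4<-Add3 | r0:73,r1:Add2,r2:72,r3:Add1,r4:Add3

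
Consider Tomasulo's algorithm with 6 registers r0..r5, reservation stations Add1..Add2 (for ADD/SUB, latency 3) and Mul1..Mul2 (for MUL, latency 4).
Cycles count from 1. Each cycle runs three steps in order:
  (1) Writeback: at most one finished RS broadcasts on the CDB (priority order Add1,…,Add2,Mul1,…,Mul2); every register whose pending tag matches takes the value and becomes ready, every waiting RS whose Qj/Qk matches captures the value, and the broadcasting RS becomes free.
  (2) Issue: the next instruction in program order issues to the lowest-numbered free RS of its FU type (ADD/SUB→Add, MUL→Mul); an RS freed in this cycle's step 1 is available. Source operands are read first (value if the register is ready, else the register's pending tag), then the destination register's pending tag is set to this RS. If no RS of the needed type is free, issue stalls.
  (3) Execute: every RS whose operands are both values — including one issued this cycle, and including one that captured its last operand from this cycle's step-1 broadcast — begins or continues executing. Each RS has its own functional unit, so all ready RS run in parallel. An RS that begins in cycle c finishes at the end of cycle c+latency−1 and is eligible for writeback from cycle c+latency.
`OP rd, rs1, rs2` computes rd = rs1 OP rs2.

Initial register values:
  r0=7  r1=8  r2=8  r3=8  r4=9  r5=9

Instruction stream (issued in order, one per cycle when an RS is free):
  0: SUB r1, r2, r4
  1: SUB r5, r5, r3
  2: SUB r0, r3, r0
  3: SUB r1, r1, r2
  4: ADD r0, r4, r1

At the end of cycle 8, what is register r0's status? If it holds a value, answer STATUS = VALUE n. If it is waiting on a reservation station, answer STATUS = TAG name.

STATUS = TAG Add1

cycle 1: issue SUB r1<-Add1 // r0:7,r1:Add1,r2:8,r3:8,r4:9,r5:9
cycle 2: issue SUB r5<-Add2 // r0:7,r1:Add1,r2:8,r3:8,r4:9,r5:Add2
cycle 3: stall // r0:7,r1:Add1,r2:8,r3:8,r4:9,r5:Add2
cycle 4: CDB Add1=-1; issue SUB r0<-Add1 // r0:Add1,r1:-1,r2:8,r3:8,r4:9,r5:Add2
cycle 5: CDB Add2=1; issue SUB r1<-Add2 // r0:Add1,r1:Add2,r2:8,r3:8,r4:9,r5:1
cycle 6: stall // r0:Add1,r1:Add2,r2:8,r3:8,r4:9,r5:1
cycle 7: CDB Add1=1; issue ADD r0<-Add1 // r0:Add1,r1:Add2,r2:8,r3:8,r4:9,r5:1
cycle 8: CDB Add2=-9 // r0:Add1,r1:-9,r2:8,r3:8,r4:9,r5:1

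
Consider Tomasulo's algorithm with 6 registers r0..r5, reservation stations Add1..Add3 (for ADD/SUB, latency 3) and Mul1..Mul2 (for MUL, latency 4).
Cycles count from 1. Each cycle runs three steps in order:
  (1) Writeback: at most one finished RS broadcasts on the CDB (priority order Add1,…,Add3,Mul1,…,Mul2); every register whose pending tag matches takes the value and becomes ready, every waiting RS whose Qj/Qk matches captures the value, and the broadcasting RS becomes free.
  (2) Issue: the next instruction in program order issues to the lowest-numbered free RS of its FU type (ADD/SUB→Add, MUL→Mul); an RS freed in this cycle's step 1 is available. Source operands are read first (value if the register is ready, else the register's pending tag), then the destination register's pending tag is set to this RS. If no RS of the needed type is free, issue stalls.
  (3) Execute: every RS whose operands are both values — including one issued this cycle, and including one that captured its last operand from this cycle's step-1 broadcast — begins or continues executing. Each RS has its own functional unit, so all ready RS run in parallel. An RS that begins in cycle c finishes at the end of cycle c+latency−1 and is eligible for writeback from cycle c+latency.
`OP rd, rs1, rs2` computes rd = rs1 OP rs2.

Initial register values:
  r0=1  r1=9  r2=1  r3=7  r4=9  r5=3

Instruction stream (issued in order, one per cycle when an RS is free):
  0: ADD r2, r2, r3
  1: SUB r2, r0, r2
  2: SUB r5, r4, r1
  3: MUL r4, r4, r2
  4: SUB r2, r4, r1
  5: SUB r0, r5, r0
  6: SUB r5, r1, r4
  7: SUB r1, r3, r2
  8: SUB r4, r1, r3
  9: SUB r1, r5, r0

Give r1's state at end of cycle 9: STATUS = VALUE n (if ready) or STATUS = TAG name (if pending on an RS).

  c1: issue ADD r2<-Add1  regs: r0:1,r1:9,r2:Add1,r3:7,r4:9,r5:3
  c2: issue SUB r2<-Add2  regs: r0:1,r1:9,r2:Add2,r3:7,r4:9,r5:3
  c3: issue SUB r5<-Add3  regs: r0:1,r1:9,r2:Add2,r3:7,r4:9,r5:Add3
  c4: CDB Add1=8; issue MUL r4<-Mul1  regs: r0:1,r1:9,r2:Add2,r3:7,r4:Mul1,r5:Add3
  c5: issue SUB r2<-Add1  regs: r0:1,r1:9,r2:Add1,r3:7,r4:Mul1,r5:Add3
  c6: CDB Add3=0; issue SUB r0<-Add3  regs: r0:Add3,r1:9,r2:Add1,r3:7,r4:Mul1,r5:0
  c7: CDB Add2=-7; issue SUB r5<-Add2  regs: r0:Add3,r1:9,r2:Add1,r3:7,r4:Mul1,r5:Add2
  c8: stall  regs: r0:Add3,r1:9,r2:Add1,r3:7,r4:Mul1,r5:Add2
  c9: CDB Add3=-1; issue SUB r1<-Add3  regs: r0:-1,r1:Add3,r2:Add1,r3:7,r4:Mul1,r5:Add2

STATUS = TAG Add3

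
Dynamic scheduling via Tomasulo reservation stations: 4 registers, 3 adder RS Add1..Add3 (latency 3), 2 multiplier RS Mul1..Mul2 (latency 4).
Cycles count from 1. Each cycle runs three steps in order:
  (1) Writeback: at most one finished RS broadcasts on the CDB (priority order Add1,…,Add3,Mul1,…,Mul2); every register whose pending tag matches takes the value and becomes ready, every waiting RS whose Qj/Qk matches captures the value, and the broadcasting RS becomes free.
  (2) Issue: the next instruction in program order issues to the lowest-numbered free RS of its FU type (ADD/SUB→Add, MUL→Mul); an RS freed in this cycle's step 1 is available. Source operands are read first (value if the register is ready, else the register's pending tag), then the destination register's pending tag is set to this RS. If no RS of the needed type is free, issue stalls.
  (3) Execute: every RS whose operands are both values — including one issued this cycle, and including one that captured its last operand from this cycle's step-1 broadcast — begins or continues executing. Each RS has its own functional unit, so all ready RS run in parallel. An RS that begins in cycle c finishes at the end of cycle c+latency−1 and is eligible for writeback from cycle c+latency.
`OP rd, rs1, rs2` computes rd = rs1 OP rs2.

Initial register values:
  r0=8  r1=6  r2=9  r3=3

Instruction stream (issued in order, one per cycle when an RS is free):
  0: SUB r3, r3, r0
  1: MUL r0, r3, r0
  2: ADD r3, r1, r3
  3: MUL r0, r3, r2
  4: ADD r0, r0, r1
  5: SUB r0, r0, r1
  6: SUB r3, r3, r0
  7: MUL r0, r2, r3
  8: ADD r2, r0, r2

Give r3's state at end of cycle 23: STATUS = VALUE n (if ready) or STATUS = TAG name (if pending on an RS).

STATUS = VALUE -8

  c1: issue SUB r3<-Add1  regs: r0:8,r1:6,r2:9,r3:Add1
  c2: issue MUL r0<-Mul1  regs: r0:Mul1,r1:6,r2:9,r3:Add1
  c3: issue ADD r3<-Add2  regs: r0:Mul1,r1:6,r2:9,r3:Add2
  c4: CDB Add1=-5; issue MUL r0<-Mul2  regs: r0:Mul2,r1:6,r2:9,r3:Add2
  c5: issue ADD r0<-Add1  regs: r0:Add1,r1:6,r2:9,r3:Add2
  c6: issue SUB r0<-Add3  regs: r0:Add3,r1:6,r2:9,r3:Add2
  c7: CDB Add2=1; issue SUB r3<-Add2  regs: r0:Add3,r1:6,r2:9,r3:Add2
  c8: CDB Mul1=-40; issue MUL r0<-Mul1  regs: r0:Mul1,r1:6,r2:9,r3:Add2
  c9: stall  regs: r0:Mul1,r1:6,r2:9,r3:Add2
  c10: stall  regs: r0:Mul1,r1:6,r2:9,r3:Add2
  c11: CDB Mul2=9; stall  regs: r0:Mul1,r1:6,r2:9,r3:Add2
  c12: stall  regs: r0:Mul1,r1:6,r2:9,r3:Add2
  c13: stall  regs: r0:Mul1,r1:6,r2:9,r3:Add2
  c14: CDB Add1=15; issue ADD r2<-Add1  regs: r0:Mul1,r1:6,r2:Add1,r3:Add2
  c15: -  regs: r0:Mul1,r1:6,r2:Add1,r3:Add2
  c16: -  regs: r0:Mul1,r1:6,r2:Add1,r3:Add2
  c17: CDB Add3=9  regs: r0:Mul1,r1:6,r2:Add1,r3:Add2
  c18: -  regs: r0:Mul1,r1:6,r2:Add1,r3:Add2
  c19: -  regs: r0:Mul1,r1:6,r2:Add1,r3:Add2
  c20: CDB Add2=-8  regs: r0:Mul1,r1:6,r2:Add1,r3:-8
  c21: -  regs: r0:Mul1,r1:6,r2:Add1,r3:-8
  c22: -  regs: r0:Mul1,r1:6,r2:Add1,r3:-8
  c23: -  regs: r0:Mul1,r1:6,r2:Add1,r3:-8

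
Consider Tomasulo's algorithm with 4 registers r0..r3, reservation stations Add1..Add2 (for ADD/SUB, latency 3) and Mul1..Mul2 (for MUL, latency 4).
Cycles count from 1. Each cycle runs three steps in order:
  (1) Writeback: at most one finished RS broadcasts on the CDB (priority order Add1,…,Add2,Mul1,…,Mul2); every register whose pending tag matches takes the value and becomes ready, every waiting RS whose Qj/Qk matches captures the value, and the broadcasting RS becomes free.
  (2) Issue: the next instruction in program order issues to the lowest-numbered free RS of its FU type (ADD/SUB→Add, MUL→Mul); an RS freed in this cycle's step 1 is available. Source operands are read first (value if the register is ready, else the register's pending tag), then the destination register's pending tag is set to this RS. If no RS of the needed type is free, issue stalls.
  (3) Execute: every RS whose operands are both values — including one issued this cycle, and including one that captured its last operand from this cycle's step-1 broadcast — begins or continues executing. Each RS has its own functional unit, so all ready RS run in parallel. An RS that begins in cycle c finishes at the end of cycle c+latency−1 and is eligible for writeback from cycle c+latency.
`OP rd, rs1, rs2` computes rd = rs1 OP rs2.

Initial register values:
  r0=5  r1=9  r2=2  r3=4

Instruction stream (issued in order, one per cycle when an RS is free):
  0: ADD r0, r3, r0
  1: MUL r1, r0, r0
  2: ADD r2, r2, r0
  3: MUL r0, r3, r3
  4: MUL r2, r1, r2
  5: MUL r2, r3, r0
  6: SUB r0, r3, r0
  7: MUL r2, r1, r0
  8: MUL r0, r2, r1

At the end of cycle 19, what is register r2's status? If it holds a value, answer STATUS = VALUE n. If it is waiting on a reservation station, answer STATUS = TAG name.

STATUS = VALUE -972

cycle 1: issue ADD r0<-Add1 // r0:Add1,r1:9,r2:2,r3:4
cycle 2: issue MUL r1<-Mul1 // r0:Add1,r1:Mul1,r2:2,r3:4
cycle 3: issue ADD r2<-Add2 // r0:Add1,r1:Mul1,r2:Add2,r3:4
cycle 4: CDB Add1=9; issue MUL r0<-Mul2 // r0:Mul2,r1:Mul1,r2:Add2,r3:4
cycle 5: stall // r0:Mul2,r1:Mul1,r2:Add2,r3:4
cycle 6: stall // r0:Mul2,r1:Mul1,r2:Add2,r3:4
cycle 7: CDB Add2=11; stall // r0:Mul2,r1:Mul1,r2:11,r3:4
cycle 8: CDB Mul1=81; issue MUL r2<-Mul1 // r0:Mul2,r1:81,r2:Mul1,r3:4
cycle 9: CDB Mul2=16; issue MUL r2<-Mul2 // r0:16,r1:81,r2:Mul2,r3:4
cycle 10: issue SUB r0<-Add1 // r0:Add1,r1:81,r2:Mul2,r3:4
cycle 11: stall // r0:Add1,r1:81,r2:Mul2,r3:4
cycle 12: CDB Mul1=891; issue MUL r2<-Mul1 // r0:Add1,r1:81,r2:Mul1,r3:4
cycle 13: CDB Add1=-12; stall // r0:-12,r1:81,r2:Mul1,r3:4
cycle 14: CDB Mul2=64; issue MUL r0<-Mul2 // r0:Mul2,r1:81,r2:Mul1,r3:4
cycle 15: - // r0:Mul2,r1:81,r2:Mul1,r3:4
cycle 16: - // r0:Mul2,r1:81,r2:Mul1,r3:4
cycle 17: CDB Mul1=-972 // r0:Mul2,r1:81,r2:-972,r3:4
cycle 18: - // r0:Mul2,r1:81,r2:-972,r3:4
cycle 19: - // r0:Mul2,r1:81,r2:-972,r3:4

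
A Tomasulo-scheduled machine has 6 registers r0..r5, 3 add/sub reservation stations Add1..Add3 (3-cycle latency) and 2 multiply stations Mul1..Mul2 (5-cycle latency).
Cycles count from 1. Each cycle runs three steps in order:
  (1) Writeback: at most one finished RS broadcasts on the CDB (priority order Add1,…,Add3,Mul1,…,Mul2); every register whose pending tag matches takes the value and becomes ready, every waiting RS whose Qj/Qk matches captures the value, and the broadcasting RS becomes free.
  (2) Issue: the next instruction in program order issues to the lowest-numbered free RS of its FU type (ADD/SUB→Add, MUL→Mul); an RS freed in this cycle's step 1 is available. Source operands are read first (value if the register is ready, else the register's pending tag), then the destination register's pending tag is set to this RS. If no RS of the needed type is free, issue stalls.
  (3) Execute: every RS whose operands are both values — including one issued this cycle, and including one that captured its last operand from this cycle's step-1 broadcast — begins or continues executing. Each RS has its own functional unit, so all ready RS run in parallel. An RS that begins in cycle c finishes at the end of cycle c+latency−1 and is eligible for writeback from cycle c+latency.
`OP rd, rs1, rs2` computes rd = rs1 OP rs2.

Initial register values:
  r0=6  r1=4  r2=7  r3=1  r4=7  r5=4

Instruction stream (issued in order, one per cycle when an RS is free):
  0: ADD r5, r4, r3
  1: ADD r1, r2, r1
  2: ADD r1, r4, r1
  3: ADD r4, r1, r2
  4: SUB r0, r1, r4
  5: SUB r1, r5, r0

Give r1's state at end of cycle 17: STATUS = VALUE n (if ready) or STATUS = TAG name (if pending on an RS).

STATUS = VALUE 15

c1: issue ADD r5<-Add1 | r0:6,r1:4,r2:7,r3:1,r4:7,r5:Add1
c2: issue ADD r1<-Add2 | r0:6,r1:Add2,r2:7,r3:1,r4:7,r5:Add1
c3: issue ADD r1<-Add3 | r0:6,r1:Add3,r2:7,r3:1,r4:7,r5:Add1
c4: CDB Add1=8; issue ADD r4<-Add1 | r0:6,r1:Add3,r2:7,r3:1,r4:Add1,r5:8
c5: CDB Add2=11; issue SUB r0<-Add2 | r0:Add2,r1:Add3,r2:7,r3:1,r4:Add1,r5:8
c6: stall | r0:Add2,r1:Add3,r2:7,r3:1,r4:Add1,r5:8
c7: stall | r0:Add2,r1:Add3,r2:7,r3:1,r4:Add1,r5:8
c8: CDB Add3=18; issue SUB r1<-Add3 | r0:Add2,r1:Add3,r2:7,r3:1,r4:Add1,r5:8
c9: - | r0:Add2,r1:Add3,r2:7,r3:1,r4:Add1,r5:8
c10: - | r0:Add2,r1:Add3,r2:7,r3:1,r4:Add1,r5:8
c11: CDB Add1=25 | r0:Add2,r1:Add3,r2:7,r3:1,r4:25,r5:8
c12: - | r0:Add2,r1:Add3,r2:7,r3:1,r4:25,r5:8
c13: - | r0:Add2,r1:Add3,r2:7,r3:1,r4:25,r5:8
c14: CDB Add2=-7 | r0:-7,r1:Add3,r2:7,r3:1,r4:25,r5:8
c15: - | r0:-7,r1:Add3,r2:7,r3:1,r4:25,r5:8
c16: - | r0:-7,r1:Add3,r2:7,r3:1,r4:25,r5:8
c17: CDB Add3=15 | r0:-7,r1:15,r2:7,r3:1,r4:25,r5:8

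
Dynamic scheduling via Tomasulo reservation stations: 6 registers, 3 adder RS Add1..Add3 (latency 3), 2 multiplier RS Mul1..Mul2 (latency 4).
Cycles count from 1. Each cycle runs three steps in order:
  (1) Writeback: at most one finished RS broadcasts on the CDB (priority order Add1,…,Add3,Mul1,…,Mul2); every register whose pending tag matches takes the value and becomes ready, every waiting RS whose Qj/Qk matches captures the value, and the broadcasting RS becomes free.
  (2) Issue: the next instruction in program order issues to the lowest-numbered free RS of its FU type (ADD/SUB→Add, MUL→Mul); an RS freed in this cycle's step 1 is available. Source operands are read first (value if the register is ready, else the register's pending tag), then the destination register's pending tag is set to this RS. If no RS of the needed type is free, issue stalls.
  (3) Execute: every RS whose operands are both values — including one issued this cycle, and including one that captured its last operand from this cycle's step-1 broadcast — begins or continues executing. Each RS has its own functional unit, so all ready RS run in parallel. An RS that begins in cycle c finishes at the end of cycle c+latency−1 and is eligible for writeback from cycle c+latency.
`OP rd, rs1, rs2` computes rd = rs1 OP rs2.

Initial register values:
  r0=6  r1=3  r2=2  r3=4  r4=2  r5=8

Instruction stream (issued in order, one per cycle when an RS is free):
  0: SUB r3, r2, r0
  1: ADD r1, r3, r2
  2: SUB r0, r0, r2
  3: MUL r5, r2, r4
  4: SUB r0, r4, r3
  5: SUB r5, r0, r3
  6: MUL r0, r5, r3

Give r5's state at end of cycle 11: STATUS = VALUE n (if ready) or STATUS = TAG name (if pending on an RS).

STATUS = VALUE 10

  c1: issue SUB r3<-Add1  regs: r0:6,r1:3,r2:2,r3:Add1,r4:2,r5:8
  c2: issue ADD r1<-Add2  regs: r0:6,r1:Add2,r2:2,r3:Add1,r4:2,r5:8
  c3: issue SUB r0<-Add3  regs: r0:Add3,r1:Add2,r2:2,r3:Add1,r4:2,r5:8
  c4: CDB Add1=-4; issue MUL r5<-Mul1  regs: r0:Add3,r1:Add2,r2:2,r3:-4,r4:2,r5:Mul1
  c5: issue SUB r0<-Add1  regs: r0:Add1,r1:Add2,r2:2,r3:-4,r4:2,r5:Mul1
  c6: CDB Add3=4; issue SUB r5<-Add3  regs: r0:Add1,r1:Add2,r2:2,r3:-4,r4:2,r5:Add3
  c7: CDB Add2=-2; issue MUL r0<-Mul2  regs: r0:Mul2,r1:-2,r2:2,r3:-4,r4:2,r5:Add3
  c8: CDB Add1=6  regs: r0:Mul2,r1:-2,r2:2,r3:-4,r4:2,r5:Add3
  c9: CDB Mul1=4  regs: r0:Mul2,r1:-2,r2:2,r3:-4,r4:2,r5:Add3
  c10: -  regs: r0:Mul2,r1:-2,r2:2,r3:-4,r4:2,r5:Add3
  c11: CDB Add3=10  regs: r0:Mul2,r1:-2,r2:2,r3:-4,r4:2,r5:10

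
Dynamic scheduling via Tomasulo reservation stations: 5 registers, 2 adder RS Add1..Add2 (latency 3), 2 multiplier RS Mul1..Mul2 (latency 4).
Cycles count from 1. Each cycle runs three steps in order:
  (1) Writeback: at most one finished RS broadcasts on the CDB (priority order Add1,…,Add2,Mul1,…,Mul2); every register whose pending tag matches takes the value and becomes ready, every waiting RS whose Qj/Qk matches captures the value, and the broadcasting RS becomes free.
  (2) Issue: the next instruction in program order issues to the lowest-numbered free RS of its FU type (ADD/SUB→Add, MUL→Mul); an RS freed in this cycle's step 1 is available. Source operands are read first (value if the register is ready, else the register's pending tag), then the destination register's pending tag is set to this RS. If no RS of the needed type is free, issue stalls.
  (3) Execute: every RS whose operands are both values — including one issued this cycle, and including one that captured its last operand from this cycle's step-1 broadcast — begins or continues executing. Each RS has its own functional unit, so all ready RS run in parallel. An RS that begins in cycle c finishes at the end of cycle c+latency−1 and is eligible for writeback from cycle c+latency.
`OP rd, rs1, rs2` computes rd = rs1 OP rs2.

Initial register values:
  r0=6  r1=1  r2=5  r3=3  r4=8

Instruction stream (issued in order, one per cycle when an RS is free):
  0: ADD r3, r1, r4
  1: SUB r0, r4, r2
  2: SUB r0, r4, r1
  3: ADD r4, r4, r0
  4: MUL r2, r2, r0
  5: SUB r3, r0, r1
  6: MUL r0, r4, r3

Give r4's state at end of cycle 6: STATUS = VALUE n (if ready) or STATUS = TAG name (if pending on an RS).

STATUS = TAG Add2

  c1: issue ADD r3<-Add1  regs: r0:6,r1:1,r2:5,r3:Add1,r4:8
  c2: issue SUB r0<-Add2  regs: r0:Add2,r1:1,r2:5,r3:Add1,r4:8
  c3: stall  regs: r0:Add2,r1:1,r2:5,r3:Add1,r4:8
  c4: CDB Add1=9; issue SUB r0<-Add1  regs: r0:Add1,r1:1,r2:5,r3:9,r4:8
  c5: CDB Add2=3; issue ADD r4<-Add2  regs: r0:Add1,r1:1,r2:5,r3:9,r4:Add2
  c6: issue MUL r2<-Mul1  regs: r0:Add1,r1:1,r2:Mul1,r3:9,r4:Add2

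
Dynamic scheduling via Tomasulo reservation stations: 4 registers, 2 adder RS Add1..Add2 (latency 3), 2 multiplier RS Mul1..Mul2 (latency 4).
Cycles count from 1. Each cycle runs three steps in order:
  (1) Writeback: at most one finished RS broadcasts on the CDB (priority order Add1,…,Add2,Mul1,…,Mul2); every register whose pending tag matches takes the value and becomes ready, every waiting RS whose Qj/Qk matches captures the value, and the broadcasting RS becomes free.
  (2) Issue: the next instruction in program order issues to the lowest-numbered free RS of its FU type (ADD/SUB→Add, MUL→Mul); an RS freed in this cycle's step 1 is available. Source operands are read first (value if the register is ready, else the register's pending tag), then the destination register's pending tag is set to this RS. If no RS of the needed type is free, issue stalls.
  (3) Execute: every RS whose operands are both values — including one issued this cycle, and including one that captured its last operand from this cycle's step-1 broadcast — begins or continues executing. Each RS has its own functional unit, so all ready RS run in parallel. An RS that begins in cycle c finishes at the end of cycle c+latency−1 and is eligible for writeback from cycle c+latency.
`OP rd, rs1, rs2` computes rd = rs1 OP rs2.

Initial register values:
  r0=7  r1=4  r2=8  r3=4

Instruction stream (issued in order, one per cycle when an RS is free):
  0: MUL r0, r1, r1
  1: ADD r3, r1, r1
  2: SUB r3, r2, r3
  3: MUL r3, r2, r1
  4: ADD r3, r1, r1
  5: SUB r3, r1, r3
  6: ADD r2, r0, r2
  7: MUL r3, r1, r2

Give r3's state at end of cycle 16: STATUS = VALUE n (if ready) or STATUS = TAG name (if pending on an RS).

  c1: issue MUL r0<-Mul1  regs: r0:Mul1,r1:4,r2:8,r3:4
  c2: issue ADD r3<-Add1  regs: r0:Mul1,r1:4,r2:8,r3:Add1
  c3: issue SUB r3<-Add2  regs: r0:Mul1,r1:4,r2:8,r3:Add2
  c4: issue MUL r3<-Mul2  regs: r0:Mul1,r1:4,r2:8,r3:Mul2
  c5: CDB Add1=8; issue ADD r3<-Add1  regs: r0:Mul1,r1:4,r2:8,r3:Add1
  c6: CDB Mul1=16; stall  regs: r0:16,r1:4,r2:8,r3:Add1
  c7: stall  regs: r0:16,r1:4,r2:8,r3:Add1
  c8: CDB Add1=8; issue SUB r3<-Add1  regs: r0:16,r1:4,r2:8,r3:Add1
  c9: CDB Add2=0; issue ADD r2<-Add2  regs: r0:16,r1:4,r2:Add2,r3:Add1
  c10: CDB Mul2=32; issue MUL r3<-Mul1  regs: r0:16,r1:4,r2:Add2,r3:Mul1
  c11: CDB Add1=-4  regs: r0:16,r1:4,r2:Add2,r3:Mul1
  c12: CDB Add2=24  regs: r0:16,r1:4,r2:24,r3:Mul1
  c13: -  regs: r0:16,r1:4,r2:24,r3:Mul1
  c14: -  regs: r0:16,r1:4,r2:24,r3:Mul1
  c15: -  regs: r0:16,r1:4,r2:24,r3:Mul1
  c16: CDB Mul1=96  regs: r0:16,r1:4,r2:24,r3:96

STATUS = VALUE 96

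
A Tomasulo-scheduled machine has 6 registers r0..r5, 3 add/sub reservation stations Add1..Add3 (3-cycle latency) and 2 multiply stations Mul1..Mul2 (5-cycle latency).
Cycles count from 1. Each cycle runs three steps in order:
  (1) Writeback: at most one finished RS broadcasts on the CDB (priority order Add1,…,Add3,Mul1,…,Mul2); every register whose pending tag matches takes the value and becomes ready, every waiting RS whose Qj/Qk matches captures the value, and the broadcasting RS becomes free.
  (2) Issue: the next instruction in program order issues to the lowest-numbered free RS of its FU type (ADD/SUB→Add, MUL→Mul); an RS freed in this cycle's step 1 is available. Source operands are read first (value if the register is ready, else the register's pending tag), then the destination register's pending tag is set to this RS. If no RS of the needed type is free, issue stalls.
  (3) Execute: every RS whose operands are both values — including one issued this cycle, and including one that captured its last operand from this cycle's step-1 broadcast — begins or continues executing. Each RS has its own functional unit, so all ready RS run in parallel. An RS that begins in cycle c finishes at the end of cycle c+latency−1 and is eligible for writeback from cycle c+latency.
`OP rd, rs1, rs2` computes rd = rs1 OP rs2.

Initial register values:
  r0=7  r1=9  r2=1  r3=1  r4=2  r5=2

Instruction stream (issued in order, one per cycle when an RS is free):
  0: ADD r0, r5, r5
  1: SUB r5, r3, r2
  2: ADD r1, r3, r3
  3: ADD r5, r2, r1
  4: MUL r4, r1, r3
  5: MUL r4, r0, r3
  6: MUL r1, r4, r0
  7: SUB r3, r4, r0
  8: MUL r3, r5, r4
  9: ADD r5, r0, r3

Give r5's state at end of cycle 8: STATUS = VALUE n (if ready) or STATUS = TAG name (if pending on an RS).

STATUS = TAG Add1

c1: issue ADD r0<-Add1 | r0:Add1,r1:9,r2:1,r3:1,r4:2,r5:2
c2: issue SUB r5<-Add2 | r0:Add1,r1:9,r2:1,r3:1,r4:2,r5:Add2
c3: issue ADD r1<-Add3 | r0:Add1,r1:Add3,r2:1,r3:1,r4:2,r5:Add2
c4: CDB Add1=4; issue ADD r5<-Add1 | r0:4,r1:Add3,r2:1,r3:1,r4:2,r5:Add1
c5: CDB Add2=0; issue MUL r4<-Mul1 | r0:4,r1:Add3,r2:1,r3:1,r4:Mul1,r5:Add1
c6: CDB Add3=2; issue MUL r4<-Mul2 | r0:4,r1:2,r2:1,r3:1,r4:Mul2,r5:Add1
c7: stall | r0:4,r1:2,r2:1,r3:1,r4:Mul2,r5:Add1
c8: stall | r0:4,r1:2,r2:1,r3:1,r4:Mul2,r5:Add1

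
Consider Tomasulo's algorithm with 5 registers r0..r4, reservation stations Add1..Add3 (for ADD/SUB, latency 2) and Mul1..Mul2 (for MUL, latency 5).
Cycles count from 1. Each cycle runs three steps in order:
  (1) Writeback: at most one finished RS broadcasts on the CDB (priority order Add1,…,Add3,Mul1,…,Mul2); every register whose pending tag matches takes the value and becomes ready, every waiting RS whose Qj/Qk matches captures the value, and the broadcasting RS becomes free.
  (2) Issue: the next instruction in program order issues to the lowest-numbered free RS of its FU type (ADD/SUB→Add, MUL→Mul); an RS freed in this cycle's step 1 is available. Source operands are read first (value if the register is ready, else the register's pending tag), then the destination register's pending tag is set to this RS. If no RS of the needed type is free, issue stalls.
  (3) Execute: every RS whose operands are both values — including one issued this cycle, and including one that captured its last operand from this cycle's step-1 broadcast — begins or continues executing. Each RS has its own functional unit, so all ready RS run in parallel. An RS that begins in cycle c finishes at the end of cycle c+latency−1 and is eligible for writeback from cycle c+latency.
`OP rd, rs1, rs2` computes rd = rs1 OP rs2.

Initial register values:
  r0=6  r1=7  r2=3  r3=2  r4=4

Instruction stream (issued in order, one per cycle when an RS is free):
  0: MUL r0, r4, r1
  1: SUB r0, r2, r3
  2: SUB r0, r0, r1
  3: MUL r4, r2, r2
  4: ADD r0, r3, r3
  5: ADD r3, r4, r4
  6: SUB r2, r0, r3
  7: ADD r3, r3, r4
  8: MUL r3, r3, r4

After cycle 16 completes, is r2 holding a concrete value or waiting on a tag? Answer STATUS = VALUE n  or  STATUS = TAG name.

c1: issue MUL r0<-Mul1 | r0:Mul1,r1:7,r2:3,r3:2,r4:4
c2: issue SUB r0<-Add1 | r0:Add1,r1:7,r2:3,r3:2,r4:4
c3: issue SUB r0<-Add2 | r0:Add2,r1:7,r2:3,r3:2,r4:4
c4: CDB Add1=1; issue MUL r4<-Mul2 | r0:Add2,r1:7,r2:3,r3:2,r4:Mul2
c5: issue ADD r0<-Add1 | r0:Add1,r1:7,r2:3,r3:2,r4:Mul2
c6: CDB Add2=-6; issue ADD r3<-Add2 | r0:Add1,r1:7,r2:3,r3:Add2,r4:Mul2
c7: CDB Add1=4; issue SUB r2<-Add1 | r0:4,r1:7,r2:Add1,r3:Add2,r4:Mul2
c8: CDB Mul1=28; issue ADD r3<-Add3 | r0:4,r1:7,r2:Add1,r3:Add3,r4:Mul2
c9: CDB Mul2=9; issue MUL r3<-Mul1 | r0:4,r1:7,r2:Add1,r3:Mul1,r4:9
c10: - | r0:4,r1:7,r2:Add1,r3:Mul1,r4:9
c11: CDB Add2=18 | r0:4,r1:7,r2:Add1,r3:Mul1,r4:9
c12: - | r0:4,r1:7,r2:Add1,r3:Mul1,r4:9
c13: CDB Add1=-14 | r0:4,r1:7,r2:-14,r3:Mul1,r4:9
c14: CDB Add3=27 | r0:4,r1:7,r2:-14,r3:Mul1,r4:9
c15: - | r0:4,r1:7,r2:-14,r3:Mul1,r4:9
c16: - | r0:4,r1:7,r2:-14,r3:Mul1,r4:9

STATUS = VALUE -14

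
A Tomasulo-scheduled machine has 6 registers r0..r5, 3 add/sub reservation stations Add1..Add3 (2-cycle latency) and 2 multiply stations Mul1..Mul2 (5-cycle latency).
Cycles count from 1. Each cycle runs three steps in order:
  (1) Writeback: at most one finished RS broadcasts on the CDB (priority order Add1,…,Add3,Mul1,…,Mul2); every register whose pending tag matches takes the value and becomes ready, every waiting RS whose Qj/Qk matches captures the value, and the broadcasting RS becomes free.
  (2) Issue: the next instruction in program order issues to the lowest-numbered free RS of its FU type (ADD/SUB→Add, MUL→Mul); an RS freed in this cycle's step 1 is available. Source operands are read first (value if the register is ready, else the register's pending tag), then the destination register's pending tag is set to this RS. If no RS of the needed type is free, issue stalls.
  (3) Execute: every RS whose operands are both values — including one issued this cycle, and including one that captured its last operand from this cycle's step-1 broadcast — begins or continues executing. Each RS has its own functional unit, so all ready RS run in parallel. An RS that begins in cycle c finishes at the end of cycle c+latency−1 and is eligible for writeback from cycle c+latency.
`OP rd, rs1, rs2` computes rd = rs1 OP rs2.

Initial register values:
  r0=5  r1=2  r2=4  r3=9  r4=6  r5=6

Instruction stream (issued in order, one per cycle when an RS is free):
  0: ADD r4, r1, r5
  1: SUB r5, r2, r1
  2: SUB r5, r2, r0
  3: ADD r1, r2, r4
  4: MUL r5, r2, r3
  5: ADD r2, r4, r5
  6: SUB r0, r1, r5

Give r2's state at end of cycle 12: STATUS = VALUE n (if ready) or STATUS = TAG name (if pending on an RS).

  c1: issue ADD r4<-Add1  regs: r0:5,r1:2,r2:4,r3:9,r4:Add1,r5:6
  c2: issue SUB r5<-Add2  regs: r0:5,r1:2,r2:4,r3:9,r4:Add1,r5:Add2
  c3: CDB Add1=8; issue SUB r5<-Add1  regs: r0:5,r1:2,r2:4,r3:9,r4:8,r5:Add1
  c4: CDB Add2=2; issue ADD r1<-Add2  regs: r0:5,r1:Add2,r2:4,r3:9,r4:8,r5:Add1
  c5: CDB Add1=-1; issue MUL r5<-Mul1  regs: r0:5,r1:Add2,r2:4,r3:9,r4:8,r5:Mul1
  c6: CDB Add2=12; issue ADD r2<-Add1  regs: r0:5,r1:12,r2:Add1,r3:9,r4:8,r5:Mul1
  c7: issue SUB r0<-Add2  regs: r0:Add2,r1:12,r2:Add1,r3:9,r4:8,r5:Mul1
  c8: -  regs: r0:Add2,r1:12,r2:Add1,r3:9,r4:8,r5:Mul1
  c9: -  regs: r0:Add2,r1:12,r2:Add1,r3:9,r4:8,r5:Mul1
  c10: CDB Mul1=36  regs: r0:Add2,r1:12,r2:Add1,r3:9,r4:8,r5:36
  c11: -  regs: r0:Add2,r1:12,r2:Add1,r3:9,r4:8,r5:36
  c12: CDB Add1=44  regs: r0:Add2,r1:12,r2:44,r3:9,r4:8,r5:36

STATUS = VALUE 44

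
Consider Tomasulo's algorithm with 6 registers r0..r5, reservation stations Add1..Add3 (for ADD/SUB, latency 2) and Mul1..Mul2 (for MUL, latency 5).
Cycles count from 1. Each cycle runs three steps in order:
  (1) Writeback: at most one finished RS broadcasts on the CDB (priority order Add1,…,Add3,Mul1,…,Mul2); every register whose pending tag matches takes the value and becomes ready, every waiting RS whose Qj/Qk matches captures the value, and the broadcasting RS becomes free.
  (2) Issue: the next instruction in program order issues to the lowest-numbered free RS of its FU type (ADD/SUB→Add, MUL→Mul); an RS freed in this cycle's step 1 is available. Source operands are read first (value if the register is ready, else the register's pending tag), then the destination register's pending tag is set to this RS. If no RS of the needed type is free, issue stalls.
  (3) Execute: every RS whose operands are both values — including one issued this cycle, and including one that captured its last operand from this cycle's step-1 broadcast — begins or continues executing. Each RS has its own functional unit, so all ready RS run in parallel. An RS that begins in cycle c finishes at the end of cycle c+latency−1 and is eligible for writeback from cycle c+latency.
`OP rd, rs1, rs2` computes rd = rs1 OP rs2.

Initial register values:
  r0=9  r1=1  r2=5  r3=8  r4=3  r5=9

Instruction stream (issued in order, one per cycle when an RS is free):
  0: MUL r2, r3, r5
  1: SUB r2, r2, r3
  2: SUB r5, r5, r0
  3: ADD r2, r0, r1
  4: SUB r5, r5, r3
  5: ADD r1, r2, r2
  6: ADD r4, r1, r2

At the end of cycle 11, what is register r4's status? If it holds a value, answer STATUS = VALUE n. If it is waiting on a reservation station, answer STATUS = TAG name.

STATUS = VALUE 30

cycle 1: issue MUL r2<-Mul1 // r0:9,r1:1,r2:Mul1,r3:8,r4:3,r5:9
cycle 2: issue SUB r2<-Add1 // r0:9,r1:1,r2:Add1,r3:8,r4:3,r5:9
cycle 3: issue SUB r5<-Add2 // r0:9,r1:1,r2:Add1,r3:8,r4:3,r5:Add2
cycle 4: issue ADD r2<-Add3 // r0:9,r1:1,r2:Add3,r3:8,r4:3,r5:Add2
cycle 5: CDB Add2=0; issue SUB r5<-Add2 // r0:9,r1:1,r2:Add3,r3:8,r4:3,r5:Add2
cycle 6: CDB Add3=10; issue ADD r1<-Add3 // r0:9,r1:Add3,r2:10,r3:8,r4:3,r5:Add2
cycle 7: CDB Add2=-8; issue ADD r4<-Add2 // r0:9,r1:Add3,r2:10,r3:8,r4:Add2,r5:-8
cycle 8: CDB Add3=20 // r0:9,r1:20,r2:10,r3:8,r4:Add2,r5:-8
cycle 9: CDB Mul1=72 // r0:9,r1:20,r2:10,r3:8,r4:Add2,r5:-8
cycle 10: CDB Add2=30 // r0:9,r1:20,r2:10,r3:8,r4:30,r5:-8
cycle 11: CDB Add1=64 // r0:9,r1:20,r2:10,r3:8,r4:30,r5:-8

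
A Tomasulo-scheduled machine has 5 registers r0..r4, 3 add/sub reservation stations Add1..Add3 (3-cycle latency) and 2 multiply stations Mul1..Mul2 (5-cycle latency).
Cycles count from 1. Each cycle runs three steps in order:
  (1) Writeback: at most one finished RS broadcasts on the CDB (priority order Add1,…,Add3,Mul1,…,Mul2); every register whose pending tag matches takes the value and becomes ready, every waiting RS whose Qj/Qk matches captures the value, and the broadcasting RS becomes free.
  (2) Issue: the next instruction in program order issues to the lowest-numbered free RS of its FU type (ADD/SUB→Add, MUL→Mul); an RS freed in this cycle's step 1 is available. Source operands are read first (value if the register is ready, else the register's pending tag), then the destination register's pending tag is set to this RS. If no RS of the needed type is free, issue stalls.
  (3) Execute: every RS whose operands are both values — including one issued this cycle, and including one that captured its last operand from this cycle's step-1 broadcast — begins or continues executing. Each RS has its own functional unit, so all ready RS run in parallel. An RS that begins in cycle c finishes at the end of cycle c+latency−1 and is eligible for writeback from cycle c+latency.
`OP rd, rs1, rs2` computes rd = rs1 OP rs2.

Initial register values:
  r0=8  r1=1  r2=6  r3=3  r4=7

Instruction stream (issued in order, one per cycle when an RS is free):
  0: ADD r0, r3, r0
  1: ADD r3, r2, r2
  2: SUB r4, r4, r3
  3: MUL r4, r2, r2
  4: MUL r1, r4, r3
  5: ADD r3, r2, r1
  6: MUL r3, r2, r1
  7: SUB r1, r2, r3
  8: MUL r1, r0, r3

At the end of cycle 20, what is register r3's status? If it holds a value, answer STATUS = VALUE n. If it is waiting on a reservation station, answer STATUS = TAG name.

STATUS = VALUE 2592

cycle 1: issue ADD r0<-Add1 // r0:Add1,r1:1,r2:6,r3:3,r4:7
cycle 2: issue ADD r3<-Add2 // r0:Add1,r1:1,r2:6,r3:Add2,r4:7
cycle 3: issue SUB r4<-Add3 // r0:Add1,r1:1,r2:6,r3:Add2,r4:Add3
cycle 4: CDB Add1=11; issue MUL r4<-Mul1 // r0:11,r1:1,r2:6,r3:Add2,r4:Mul1
cycle 5: CDB Add2=12; issue MUL r1<-Mul2 // r0:11,r1:Mul2,r2:6,r3:12,r4:Mul1
cycle 6: issue ADD r3<-Add1 // r0:11,r1:Mul2,r2:6,r3:Add1,r4:Mul1
cycle 7: stall // r0:11,r1:Mul2,r2:6,r3:Add1,r4:Mul1
cycle 8: CDB Add3=-5; stall // r0:11,r1:Mul2,r2:6,r3:Add1,r4:Mul1
cycle 9: CDB Mul1=36; issue MUL r3<-Mul1 // r0:11,r1:Mul2,r2:6,r3:Mul1,r4:36
cycle 10: issue SUB r1<-Add2 // r0:11,r1:Add2,r2:6,r3:Mul1,r4:36
cycle 11: stall // r0:11,r1:Add2,r2:6,r3:Mul1,r4:36
cycle 12: stall // r0:11,r1:Add2,r2:6,r3:Mul1,r4:36
cycle 13: stall // r0:11,r1:Add2,r2:6,r3:Mul1,r4:36
cycle 14: CDB Mul2=432; issue MUL r1<-Mul2 // r0:11,r1:Mul2,r2:6,r3:Mul1,r4:36
cycle 15: - // r0:11,r1:Mul2,r2:6,r3:Mul1,r4:36
cycle 16: - // r0:11,r1:Mul2,r2:6,r3:Mul1,r4:36
cycle 17: CDB Add1=438 // r0:11,r1:Mul2,r2:6,r3:Mul1,r4:36
cycle 18: - // r0:11,r1:Mul2,r2:6,r3:Mul1,r4:36
cycle 19: CDB Mul1=2592 // r0:11,r1:Mul2,r2:6,r3:2592,r4:36
cycle 20: - // r0:11,r1:Mul2,r2:6,r3:2592,r4:36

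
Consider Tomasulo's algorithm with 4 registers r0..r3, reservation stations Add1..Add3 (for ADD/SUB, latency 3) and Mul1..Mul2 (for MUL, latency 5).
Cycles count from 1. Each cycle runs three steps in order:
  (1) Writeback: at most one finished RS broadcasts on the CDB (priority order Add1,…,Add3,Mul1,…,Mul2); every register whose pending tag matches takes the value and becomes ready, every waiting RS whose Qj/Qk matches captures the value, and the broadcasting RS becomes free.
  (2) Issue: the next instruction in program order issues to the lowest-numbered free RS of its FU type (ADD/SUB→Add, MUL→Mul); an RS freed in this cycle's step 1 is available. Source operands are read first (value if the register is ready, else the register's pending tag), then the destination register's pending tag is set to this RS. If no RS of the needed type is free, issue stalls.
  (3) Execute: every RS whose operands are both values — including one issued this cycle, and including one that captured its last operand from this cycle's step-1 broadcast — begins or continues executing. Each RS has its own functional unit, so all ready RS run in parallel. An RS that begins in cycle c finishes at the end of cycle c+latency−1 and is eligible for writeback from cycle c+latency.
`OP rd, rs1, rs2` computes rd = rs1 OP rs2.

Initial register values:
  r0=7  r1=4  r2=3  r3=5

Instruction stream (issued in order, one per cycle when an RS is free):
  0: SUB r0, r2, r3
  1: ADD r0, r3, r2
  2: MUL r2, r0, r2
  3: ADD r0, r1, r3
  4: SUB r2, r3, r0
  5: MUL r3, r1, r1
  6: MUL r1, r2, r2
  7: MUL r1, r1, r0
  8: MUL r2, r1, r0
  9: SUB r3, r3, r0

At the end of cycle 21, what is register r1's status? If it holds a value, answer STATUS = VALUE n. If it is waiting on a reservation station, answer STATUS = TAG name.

STATUS = VALUE 144

cycle 1: issue SUB r0<-Add1 // r0:Add1,r1:4,r2:3,r3:5
cycle 2: issue ADD r0<-Add2 // r0:Add2,r1:4,r2:3,r3:5
cycle 3: issue MUL r2<-Mul1 // r0:Add2,r1:4,r2:Mul1,r3:5
cycle 4: CDB Add1=-2; issue ADD r0<-Add1 // r0:Add1,r1:4,r2:Mul1,r3:5
cycle 5: CDB Add2=8; issue SUB r2<-Add2 // r0:Add1,r1:4,r2:Add2,r3:5
cycle 6: issue MUL r3<-Mul2 // r0:Add1,r1:4,r2:Add2,r3:Mul2
cycle 7: CDB Add1=9; stall // r0:9,r1:4,r2:Add2,r3:Mul2
cycle 8: stall // r0:9,r1:4,r2:Add2,r3:Mul2
cycle 9: stall // r0:9,r1:4,r2:Add2,r3:Mul2
cycle 10: CDB Add2=-4; stall // r0:9,r1:4,r2:-4,r3:Mul2
cycle 11: CDB Mul1=24; issue MUL r1<-Mul1 // r0:9,r1:Mul1,r2:-4,r3:Mul2
cycle 12: CDB Mul2=16; issue MUL r1<-Mul2 // r0:9,r1:Mul2,r2:-4,r3:16
cycle 13: stall // r0:9,r1:Mul2,r2:-4,r3:16
cycle 14: stall // r0:9,r1:Mul2,r2:-4,r3:16
cycle 15: stall // r0:9,r1:Mul2,r2:-4,r3:16
cycle 16: CDB Mul1=16; issue MUL r2<-Mul1 // r0:9,r1:Mul2,r2:Mul1,r3:16
cycle 17: issue SUB r3<-Add1 // r0:9,r1:Mul2,r2:Mul1,r3:Add1
cycle 18: - // r0:9,r1:Mul2,r2:Mul1,r3:Add1
cycle 19: - // r0:9,r1:Mul2,r2:Mul1,r3:Add1
cycle 20: CDB Add1=7 // r0:9,r1:Mul2,r2:Mul1,r3:7
cycle 21: CDB Mul2=144 // r0:9,r1:144,r2:Mul1,r3:7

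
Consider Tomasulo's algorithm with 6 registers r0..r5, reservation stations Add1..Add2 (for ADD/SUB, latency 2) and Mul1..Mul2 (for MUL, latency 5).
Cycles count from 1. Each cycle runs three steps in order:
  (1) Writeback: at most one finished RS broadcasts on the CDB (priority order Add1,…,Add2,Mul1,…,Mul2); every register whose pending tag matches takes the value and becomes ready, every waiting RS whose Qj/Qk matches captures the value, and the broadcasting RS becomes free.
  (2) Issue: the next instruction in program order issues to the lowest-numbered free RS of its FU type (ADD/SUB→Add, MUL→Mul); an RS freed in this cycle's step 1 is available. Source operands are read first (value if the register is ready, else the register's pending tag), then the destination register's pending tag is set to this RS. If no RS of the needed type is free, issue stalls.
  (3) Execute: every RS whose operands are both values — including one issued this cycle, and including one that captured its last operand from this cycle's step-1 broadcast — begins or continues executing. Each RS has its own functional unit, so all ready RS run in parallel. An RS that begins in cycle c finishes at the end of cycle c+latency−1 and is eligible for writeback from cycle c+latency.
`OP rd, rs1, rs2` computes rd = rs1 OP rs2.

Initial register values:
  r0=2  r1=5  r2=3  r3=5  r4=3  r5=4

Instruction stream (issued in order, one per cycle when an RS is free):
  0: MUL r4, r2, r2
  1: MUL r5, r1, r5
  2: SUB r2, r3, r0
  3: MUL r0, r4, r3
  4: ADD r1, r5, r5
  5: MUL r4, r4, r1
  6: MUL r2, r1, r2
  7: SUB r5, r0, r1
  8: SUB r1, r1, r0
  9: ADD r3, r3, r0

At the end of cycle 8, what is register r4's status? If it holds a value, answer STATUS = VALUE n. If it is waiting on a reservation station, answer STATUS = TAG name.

STATUS = TAG Mul2

c1: issue MUL r4<-Mul1 | r0:2,r1:5,r2:3,r3:5,r4:Mul1,r5:4
c2: issue MUL r5<-Mul2 | r0:2,r1:5,r2:3,r3:5,r4:Mul1,r5:Mul2
c3: issue SUB r2<-Add1 | r0:2,r1:5,r2:Add1,r3:5,r4:Mul1,r5:Mul2
c4: stall | r0:2,r1:5,r2:Add1,r3:5,r4:Mul1,r5:Mul2
c5: CDB Add1=3; stall | r0:2,r1:5,r2:3,r3:5,r4:Mul1,r5:Mul2
c6: CDB Mul1=9; issue MUL r0<-Mul1 | r0:Mul1,r1:5,r2:3,r3:5,r4:9,r5:Mul2
c7: CDB Mul2=20; issue ADD r1<-Add1 | r0:Mul1,r1:Add1,r2:3,r3:5,r4:9,r5:20
c8: issue MUL r4<-Mul2 | r0:Mul1,r1:Add1,r2:3,r3:5,r4:Mul2,r5:20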